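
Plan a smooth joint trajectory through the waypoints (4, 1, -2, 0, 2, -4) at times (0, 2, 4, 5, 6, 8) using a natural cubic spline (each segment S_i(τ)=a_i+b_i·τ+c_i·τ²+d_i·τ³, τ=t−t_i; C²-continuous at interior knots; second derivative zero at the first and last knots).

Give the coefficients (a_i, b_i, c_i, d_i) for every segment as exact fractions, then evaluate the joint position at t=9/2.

  seg 0: a=4 b=-286/241 c=0 d=-151/1928
  seg 1: a=1 b=-1025/482 c=-453/964 d=755/1928
  seg 2: a=-2 b=167/241 c=453/241 d=-138/241
  seg 3: a=0 b=659/241 c=39/241 d=-216/241
  seg 4: a=2 b=89/241 c=-609/241 d=203/482
S(9/2) = -605/482

Δ: Δ0=-3/2, Δ1=-3/2, Δ2=2, Δ3=2, Δ4=-3
row 1: diag=8, rhs=0; c'=1/4, d'=0
row 2: denom=6−2·1/4=11/2; d'=(21−2·0)/(11/2)=42/11
row 3: denom=4−1·2/11=42/11; d'=(0−1·42/11)/(42/11)=-1
row 4: denom=6−1·11/42=241/42; d'=(-30−1·-1)/(241/42)=-1218/241
back: M4=-1218/241
back: M3=-1−11/42·-1218/241=78/241
back: M2=42/11−2/11·78/241=906/241
back: M1=0−1/4·906/241=-453/482
M: M0=0, M1=-453/482, M2=906/241, M3=78/241, M4=-1218/241, M5=0
seg 0: a=4, c=M0/2=0, d=(M1−M0)/(6·2)=-151/1928, b=Δ0−h0·(2M0+M1)/6=-286/241
seg 1: a=1, c=M1/2=-453/964, d=(M2−M1)/(6·2)=755/1928, b=Δ1−h1·(2M1+M2)/6=-1025/482
seg 2: a=-2, c=M2/2=453/241, d=(M3−M2)/(6·1)=-138/241, b=Δ2−h2·(2M2+M3)/6=167/241
seg 3: a=0, c=M3/2=39/241, d=(M4−M3)/(6·1)=-216/241, b=Δ3−h3·(2M3+M4)/6=659/241
seg 4: a=2, c=M4/2=-609/241, d=(M5−M4)/(6·2)=203/482, b=Δ4−h4·(2M4+M5)/6=89/241
t_q=9/2 → seg 2, τ=1/2; S=-2+167/241·τ+453/241·τ²+-138/241·τ³=-605/482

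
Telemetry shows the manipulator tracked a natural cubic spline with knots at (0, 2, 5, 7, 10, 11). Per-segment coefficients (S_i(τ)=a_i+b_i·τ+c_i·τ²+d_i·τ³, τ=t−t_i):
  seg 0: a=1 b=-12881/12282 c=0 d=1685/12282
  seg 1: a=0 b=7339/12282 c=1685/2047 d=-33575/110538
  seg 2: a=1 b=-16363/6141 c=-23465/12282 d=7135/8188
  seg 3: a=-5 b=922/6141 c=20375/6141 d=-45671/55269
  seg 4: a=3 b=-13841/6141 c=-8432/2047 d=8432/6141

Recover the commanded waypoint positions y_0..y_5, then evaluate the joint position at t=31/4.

y_0 = S_0(0) = a_0 = 1
y_1 = S_1(0) = a_1 = 0
y_2 = S_2(0) = a_2 = 1
y_3 = S_3(0) = a_3 = -5
y_4 = S_4(0) = a_4 = 3
y_5 = S_4(1) = -2
t_q=31/4 is in segment 3 (τ=3/4); S_3(τ)=-441459/131008

y_0=1 y_1=0 y_2=1 y_3=-5 y_4=3 y_5=-2
S(31/4) = -441459/131008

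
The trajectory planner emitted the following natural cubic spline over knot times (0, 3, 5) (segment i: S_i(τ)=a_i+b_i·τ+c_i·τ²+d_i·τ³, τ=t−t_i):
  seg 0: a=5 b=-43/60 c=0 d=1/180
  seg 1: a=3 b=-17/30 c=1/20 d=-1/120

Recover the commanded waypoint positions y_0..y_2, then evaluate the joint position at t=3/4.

y_0 = S_0(0) = a_0 = 5
y_1 = S_1(0) = a_1 = 3
y_2 = S_1(2) = 2
t_q=3/4 is in segment 0 (τ=3/4); S_0(τ)=1143/256

y_0=5 y_1=3 y_2=2
S(3/4) = 1143/256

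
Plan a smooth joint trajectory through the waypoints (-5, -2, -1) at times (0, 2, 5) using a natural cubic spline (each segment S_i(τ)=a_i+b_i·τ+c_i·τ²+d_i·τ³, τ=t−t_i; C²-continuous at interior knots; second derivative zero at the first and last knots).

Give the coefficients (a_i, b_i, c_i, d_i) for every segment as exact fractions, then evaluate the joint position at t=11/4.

Δ: Δ0=3/2, Δ1=1/3
row 1: diag=10, rhs=-7; c'=3/10, d'=-7/10
back: M1=-7/10
M: M0=0, M1=-7/10, M2=0
seg 0: a=-5, c=M0/2=0, d=(M1−M0)/(6·2)=-7/120, b=Δ0−h0·(2M0+M1)/6=26/15
seg 1: a=-2, c=M1/2=-7/20, d=(M2−M1)/(6·3)=7/180, b=Δ1−h1·(2M1+M2)/6=31/30
t_q=11/4 → seg 1, τ=3/4; S=-2+31/30·τ+-7/20·τ²+7/180·τ³=-1799/1280

  seg 0: a=-5 b=26/15 c=0 d=-7/120
  seg 1: a=-2 b=31/30 c=-7/20 d=7/180
S(11/4) = -1799/1280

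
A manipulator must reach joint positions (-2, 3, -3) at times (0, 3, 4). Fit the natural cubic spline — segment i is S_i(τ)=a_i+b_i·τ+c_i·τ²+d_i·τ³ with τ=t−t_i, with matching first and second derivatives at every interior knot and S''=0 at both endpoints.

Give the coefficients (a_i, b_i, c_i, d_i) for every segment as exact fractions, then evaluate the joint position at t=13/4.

Δ: Δ0=5/3, Δ1=-6
row 1: diag=8, rhs=-46; c'=1/8, d'=-23/4
back: M1=-23/4
M: M0=0, M1=-23/4, M2=0
seg 0: a=-2, c=M0/2=0, d=(M1−M0)/(6·3)=-23/72, b=Δ0−h0·(2M0+M1)/6=109/24
seg 1: a=3, c=M1/2=-23/8, d=(M2−M1)/(6·1)=23/24, b=Δ1−h1·(2M1+M2)/6=-49/12
t_q=13/4 → seg 1, τ=1/4; S=3+-49/12·τ+-23/8·τ²+23/24·τ³=929/512

  seg 0: a=-2 b=109/24 c=0 d=-23/72
  seg 1: a=3 b=-49/12 c=-23/8 d=23/24
S(13/4) = 929/512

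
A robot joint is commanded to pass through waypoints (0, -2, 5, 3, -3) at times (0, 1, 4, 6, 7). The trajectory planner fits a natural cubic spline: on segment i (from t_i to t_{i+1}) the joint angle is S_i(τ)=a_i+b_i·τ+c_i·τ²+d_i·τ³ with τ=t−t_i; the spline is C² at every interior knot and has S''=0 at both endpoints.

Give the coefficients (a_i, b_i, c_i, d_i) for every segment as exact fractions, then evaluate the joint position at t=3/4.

Δ: Δ0=-2, Δ1=7/3, Δ2=-1, Δ3=-6
row 1: diag=8, rhs=26; c'=3/8, d'=13/4
row 2: denom=10−3·3/8=71/8; d'=(-20−3·13/4)/(71/8)=-238/71
row 3: denom=6−2·16/71=394/71; d'=(-30−2·-238/71)/(394/71)=-827/197
back: M3=-827/197
back: M2=-238/71−16/71·-827/197=-474/197
back: M1=13/4−3/8·-474/197=818/197
M: M0=0, M1=818/197, M2=-474/197, M3=-827/197, M4=0
seg 0: a=0, c=M0/2=0, d=(M1−M0)/(6·1)=409/591, b=Δ0−h0·(2M0+M1)/6=-1591/591
seg 1: a=-2, c=M1/2=409/197, d=(M2−M1)/(6·3)=-646/1773, b=Δ1−h1·(2M1+M2)/6=-364/591
seg 2: a=5, c=M2/2=-237/197, d=(M3−M2)/(6·2)=-353/2364, b=Δ2−h2·(2M2+M3)/6=1184/591
seg 3: a=3, c=M3/2=-827/394, d=(M4−M3)/(6·1)=827/1182, b=Δ3−h3·(2M3+M4)/6=-2719/591
t_q=3/4 → seg 0, τ=3/4; S=0+-1591/591·τ+0·τ²+409/591·τ³=-21775/12608

  seg 0: a=0 b=-1591/591 c=0 d=409/591
  seg 1: a=-2 b=-364/591 c=409/197 d=-646/1773
  seg 2: a=5 b=1184/591 c=-237/197 d=-353/2364
  seg 3: a=3 b=-2719/591 c=-827/394 d=827/1182
S(3/4) = -21775/12608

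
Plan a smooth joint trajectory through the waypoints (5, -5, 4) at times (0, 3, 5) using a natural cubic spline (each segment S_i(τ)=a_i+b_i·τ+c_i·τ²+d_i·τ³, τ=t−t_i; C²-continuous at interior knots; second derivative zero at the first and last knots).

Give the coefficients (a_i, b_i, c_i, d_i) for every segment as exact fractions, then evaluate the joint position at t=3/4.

Δ: Δ0=-10/3, Δ1=9/2
row 1: diag=10, rhs=47; c'=1/5, d'=47/10
back: M1=47/10
M: M0=0, M1=47/10, M2=0
seg 0: a=5, c=M0/2=0, d=(M1−M0)/(6·3)=47/180, b=Δ0−h0·(2M0+M1)/6=-341/60
seg 1: a=-5, c=M1/2=47/20, d=(M2−M1)/(6·2)=-47/120, b=Δ1−h1·(2M1+M2)/6=41/30
t_q=3/4 → seg 0, τ=3/4; S=5+-341/60·τ+0·τ²+47/180·τ³=217/256

  seg 0: a=5 b=-341/60 c=0 d=47/180
  seg 1: a=-5 b=41/30 c=47/20 d=-47/120
S(3/4) = 217/256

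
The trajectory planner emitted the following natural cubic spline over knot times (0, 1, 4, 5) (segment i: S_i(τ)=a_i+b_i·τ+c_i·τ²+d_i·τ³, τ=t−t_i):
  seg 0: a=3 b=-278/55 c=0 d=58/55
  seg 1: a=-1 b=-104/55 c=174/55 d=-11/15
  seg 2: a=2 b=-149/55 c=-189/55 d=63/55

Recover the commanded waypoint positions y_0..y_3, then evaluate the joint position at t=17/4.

y_0=3 y_1=-1 y_2=2 y_3=-3
S(17/4) = 3963/3520

y_0 = S_0(0) = a_0 = 3
y_1 = S_1(0) = a_1 = -1
y_2 = S_2(0) = a_2 = 2
y_3 = S_2(1) = -3
t_q=17/4 is in segment 2 (τ=1/4); S_2(τ)=3963/3520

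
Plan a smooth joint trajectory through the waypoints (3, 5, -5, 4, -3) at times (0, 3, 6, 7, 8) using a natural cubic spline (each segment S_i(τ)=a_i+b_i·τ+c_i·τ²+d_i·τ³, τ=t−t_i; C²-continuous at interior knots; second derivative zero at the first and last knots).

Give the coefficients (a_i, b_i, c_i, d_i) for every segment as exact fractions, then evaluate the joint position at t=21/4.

  seg 0: a=3 b=74/21 c=0 d=-20/63
  seg 1: a=5 b=-106/21 c=-20/7 d=8/7
  seg 2: a=-5 b=26/3 c=52/7 d=-149/21
  seg 3: a=4 b=47/21 c=-97/7 d=97/21
S(21/4) = -437/56

Δ: Δ0=2/3, Δ1=-10/3, Δ2=9, Δ3=-7
row 1: diag=12, rhs=-24; c'=1/4, d'=-2
row 2: denom=8−3·1/4=29/4; d'=(74−3·-2)/(29/4)=320/29
row 3: denom=4−1·4/29=112/29; d'=(-96−1·320/29)/(112/29)=-194/7
back: M3=-194/7
back: M2=320/29−4/29·-194/7=104/7
back: M1=-2−1/4·104/7=-40/7
M: M0=0, M1=-40/7, M2=104/7, M3=-194/7, M4=0
seg 0: a=3, c=M0/2=0, d=(M1−M0)/(6·3)=-20/63, b=Δ0−h0·(2M0+M1)/6=74/21
seg 1: a=5, c=M1/2=-20/7, d=(M2−M1)/(6·3)=8/7, b=Δ1−h1·(2M1+M2)/6=-106/21
seg 2: a=-5, c=M2/2=52/7, d=(M3−M2)/(6·1)=-149/21, b=Δ2−h2·(2M2+M3)/6=26/3
seg 3: a=4, c=M3/2=-97/7, d=(M4−M3)/(6·1)=97/21, b=Δ3−h3·(2M3+M4)/6=47/21
t_q=21/4 → seg 1, τ=9/4; S=5+-106/21·τ+-20/7·τ²+8/7·τ³=-437/56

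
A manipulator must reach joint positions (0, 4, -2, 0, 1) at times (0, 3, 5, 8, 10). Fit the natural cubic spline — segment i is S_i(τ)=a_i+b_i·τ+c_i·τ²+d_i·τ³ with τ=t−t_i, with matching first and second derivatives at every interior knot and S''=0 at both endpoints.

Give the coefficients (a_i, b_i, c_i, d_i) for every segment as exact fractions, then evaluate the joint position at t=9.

Δ: Δ0=4/3, Δ1=-3, Δ2=2/3, Δ3=1/2
row 1: diag=10, rhs=-26; c'=1/5, d'=-13/5
row 2: denom=10−2·1/5=48/5; d'=(22−2·-13/5)/(48/5)=17/6
row 3: denom=10−3·5/16=145/16; d'=(-1−3·17/6)/(145/16)=-152/145
back: M3=-152/145
back: M2=17/6−5/16·-152/145=275/87
back: M1=-13/5−1/5·275/87=-1406/435
M: M0=0, M1=-1406/435, M2=275/87, M3=-152/145, M4=0
seg 0: a=0, c=M0/2=0, d=(M1−M0)/(6·3)=-703/3915, b=Δ0−h0·(2M0+M1)/6=1283/435
seg 1: a=4, c=M1/2=-703/435, d=(M2−M1)/(6·2)=309/580, b=Δ1−h1·(2M1+M2)/6=-826/435
seg 2: a=-2, c=M2/2=275/174, d=(M3−M2)/(6·3)=-1831/7830, b=Δ2−h2·(2M2+M3)/6=-857/435
seg 3: a=0, c=M3/2=-76/145, d=(M4−M3)/(6·2)=38/435, b=Δ3−h3·(2M3+M4)/6=1043/870
t_q=9 → seg 3, τ=1; S=0+1043/870·τ+-76/145·τ²+38/435·τ³=221/290

  seg 0: a=0 b=1283/435 c=0 d=-703/3915
  seg 1: a=4 b=-826/435 c=-703/435 d=309/580
  seg 2: a=-2 b=-857/435 c=275/174 d=-1831/7830
  seg 3: a=0 b=1043/870 c=-76/145 d=38/435
S(9) = 221/290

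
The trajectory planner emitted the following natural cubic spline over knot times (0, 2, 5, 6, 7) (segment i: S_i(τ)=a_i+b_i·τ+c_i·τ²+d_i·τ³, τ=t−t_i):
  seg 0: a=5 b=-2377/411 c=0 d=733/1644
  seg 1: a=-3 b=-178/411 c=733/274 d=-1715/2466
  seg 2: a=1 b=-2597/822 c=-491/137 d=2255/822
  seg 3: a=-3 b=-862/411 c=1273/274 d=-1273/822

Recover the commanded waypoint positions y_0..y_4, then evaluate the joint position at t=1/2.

y_0 = S_0(0) = a_0 = 5
y_1 = S_1(0) = a_1 = -3
y_2 = S_2(0) = a_2 = 1
y_3 = S_3(0) = a_3 = -3
y_4 = S_3(1) = -2
t_q=1/2 is in segment 0 (τ=1/2); S_0(τ)=9487/4384

y_0=5 y_1=-3 y_2=1 y_3=-3 y_4=-2
S(1/2) = 9487/4384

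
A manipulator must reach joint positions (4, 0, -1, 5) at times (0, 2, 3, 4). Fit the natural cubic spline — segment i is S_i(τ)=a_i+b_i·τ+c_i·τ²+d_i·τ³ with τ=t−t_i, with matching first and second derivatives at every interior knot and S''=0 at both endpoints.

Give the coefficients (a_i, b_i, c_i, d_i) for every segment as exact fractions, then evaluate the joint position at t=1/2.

  seg 0: a=4 b=-40/23 c=0 d=-3/46
  seg 1: a=0 b=-58/23 c=-9/23 d=44/23
  seg 2: a=-1 b=56/23 c=123/23 d=-41/23
S(1/2) = 1149/368

Δ: Δ0=-2, Δ1=-1, Δ2=6
row 1: diag=6, rhs=6; c'=1/6, d'=1
row 2: denom=4−1·1/6=23/6; d'=(42−1·1)/(23/6)=246/23
back: M2=246/23
back: M1=1−1/6·246/23=-18/23
M: M0=0, M1=-18/23, M2=246/23, M3=0
seg 0: a=4, c=M0/2=0, d=(M1−M0)/(6·2)=-3/46, b=Δ0−h0·(2M0+M1)/6=-40/23
seg 1: a=0, c=M1/2=-9/23, d=(M2−M1)/(6·1)=44/23, b=Δ1−h1·(2M1+M2)/6=-58/23
seg 2: a=-1, c=M2/2=123/23, d=(M3−M2)/(6·1)=-41/23, b=Δ2−h2·(2M2+M3)/6=56/23
t_q=1/2 → seg 0, τ=1/2; S=4+-40/23·τ+0·τ²+-3/46·τ³=1149/368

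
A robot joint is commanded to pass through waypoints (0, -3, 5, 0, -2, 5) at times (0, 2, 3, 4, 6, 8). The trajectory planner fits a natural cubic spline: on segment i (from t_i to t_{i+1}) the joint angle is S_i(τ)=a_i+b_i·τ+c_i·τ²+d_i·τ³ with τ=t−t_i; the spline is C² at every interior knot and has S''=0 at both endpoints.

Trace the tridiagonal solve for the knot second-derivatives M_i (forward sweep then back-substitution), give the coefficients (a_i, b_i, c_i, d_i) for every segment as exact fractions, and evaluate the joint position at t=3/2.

Δ: Δ0=-3/2, Δ1=8, Δ2=-5, Δ3=-1, Δ4=7/2
row 1: diag=6, rhs=57; c'=1/6, d'=19/2
row 2: denom=4−1·1/6=23/6; d'=(-78−1·19/2)/(23/6)=-525/23
row 3: denom=6−1·6/23=132/23; d'=(24−1·-525/23)/(132/23)=359/44
row 4: denom=8−2·23/66=241/33; d'=(27−2·359/44)/(241/33)=705/482
back: M4=705/482
back: M3=359/44−23/66·705/482=3687/482
back: M2=-525/23−6/23·3687/482=-5982/241
back: M1=19/2−1/6·-5982/241=6573/482
M: M0=0, M1=6573/482, M2=-5982/241, M3=3687/482, M4=705/482, M5=0
seg 0: a=0, c=M0/2=0, d=(M1−M0)/(6·2)=2191/1928, b=Δ0−h0·(2M0+M1)/6=-1457/241
seg 1: a=-3, c=M1/2=6573/964, d=(M2−M1)/(6·1)=-6179/964, b=Δ1−h1·(2M1+M2)/6=3659/482
seg 2: a=5, c=M2/2=-2991/241, d=(M3−M2)/(6·1)=5217/964, b=Δ2−h2·(2M2+M3)/6=1927/964
seg 3: a=0, c=M3/2=3687/964, d=(M4−M3)/(6·2)=-497/964, b=Δ3−h3·(2M3+M4)/6=-3175/482
seg 4: a=-2, c=M4/2=705/964, d=(M5−M4)/(6·2)=-235/1928, b=Δ4−h4·(2M4+M5)/6=1217/482
t_q=3/2 → seg 0, τ=3/2; S=0+-1457/241·τ+0·τ²+2191/1928·τ³=-80715/15424

  seg 0: a=0 b=-1457/241 c=0 d=2191/1928
  seg 1: a=-3 b=3659/482 c=6573/964 d=-6179/964
  seg 2: a=5 b=1927/964 c=-2991/241 d=5217/964
  seg 3: a=0 b=-3175/482 c=3687/964 d=-497/964
  seg 4: a=-2 b=1217/482 c=705/964 d=-235/1928
S(3/2) = -80715/15424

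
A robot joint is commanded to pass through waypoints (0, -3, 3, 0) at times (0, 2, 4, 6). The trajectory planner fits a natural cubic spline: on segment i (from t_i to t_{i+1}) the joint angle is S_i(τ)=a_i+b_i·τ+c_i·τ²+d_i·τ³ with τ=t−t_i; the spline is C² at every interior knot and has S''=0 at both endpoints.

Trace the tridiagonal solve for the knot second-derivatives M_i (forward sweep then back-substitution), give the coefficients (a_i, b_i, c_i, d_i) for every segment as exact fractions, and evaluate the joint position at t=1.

  seg 0: a=0 b=-3 c=0 d=3/8
  seg 1: a=-3 b=3/2 c=9/4 d=-3/4
  seg 2: a=3 b=3/2 c=-9/4 d=3/8
S(1) = -21/8

Δ: Δ0=-3/2, Δ1=3, Δ2=-3/2
row 1: diag=8, rhs=27; c'=1/4, d'=27/8
row 2: denom=8−2·1/4=15/2; d'=(-27−2·27/8)/(15/2)=-9/2
back: M2=-9/2
back: M1=27/8−1/4·-9/2=9/2
M: M0=0, M1=9/2, M2=-9/2, M3=0
seg 0: a=0, c=M0/2=0, d=(M1−M0)/(6·2)=3/8, b=Δ0−h0·(2M0+M1)/6=-3
seg 1: a=-3, c=M1/2=9/4, d=(M2−M1)/(6·2)=-3/4, b=Δ1−h1·(2M1+M2)/6=3/2
seg 2: a=3, c=M2/2=-9/4, d=(M3−M2)/(6·2)=3/8, b=Δ2−h2·(2M2+M3)/6=3/2
t_q=1 → seg 0, τ=1; S=0+-3·τ+0·τ²+3/8·τ³=-21/8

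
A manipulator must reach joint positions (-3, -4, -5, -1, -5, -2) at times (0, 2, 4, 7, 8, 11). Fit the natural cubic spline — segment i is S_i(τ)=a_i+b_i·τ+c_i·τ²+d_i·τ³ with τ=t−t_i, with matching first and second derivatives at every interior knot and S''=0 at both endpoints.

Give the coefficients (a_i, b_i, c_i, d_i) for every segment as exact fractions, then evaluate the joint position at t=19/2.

Δ: Δ0=-1/2, Δ1=-1/2, Δ2=4/3, Δ3=-4, Δ4=1
row 1: diag=8, rhs=0; c'=1/4, d'=0
row 2: denom=10−2·1/4=19/2; d'=(11−2·0)/(19/2)=22/19
row 3: denom=8−3·6/19=134/19; d'=(-32−3·22/19)/(134/19)=-337/67
row 4: denom=8−1·19/134=1053/134; d'=(30−1·-337/67)/(1053/134)=4694/1053
back: M4=4694/1053
back: M3=-337/67−19/134·4694/1053=-5962/1053
back: M2=22/19−6/19·-5962/1053=1034/351
back: M1=0−1/4·1034/351=-517/702
M: M0=0, M1=-517/702, M2=1034/351, M3=-5962/1053, M4=4694/1053, M5=0
seg 0: a=-3, c=M0/2=0, d=(M1−M0)/(6·2)=-517/8424, b=Δ0−h0·(2M0+M1)/6=-268/1053
seg 1: a=-4, c=M1/2=-517/1404, d=(M2−M1)/(6·2)=2585/8424, b=Δ1−h1·(2M1+M2)/6=-2087/2106
seg 2: a=-5, c=M2/2=517/351, d=(M3−M2)/(6·3)=-4532/9477, b=Δ2−h2·(2M2+M3)/6=1283/1053
seg 3: a=-1, c=M3/2=-2981/1053, d=(M4−M3)/(6·1)=592/351, b=Δ3−h3·(2M3+M4)/6=-3007/1053
seg 4: a=-5, c=M4/2=2347/1053, d=(M5−M4)/(6·3)=-2347/9477, b=Δ4−h4·(2M4+M5)/6=-3641/1053
t_q=19/2 → seg 4, τ=3/2; S=-5+-3641/1053·τ+2347/1053·τ²+-2347/9477·τ³=-5623/936

  seg 0: a=-3 b=-268/1053 c=0 d=-517/8424
  seg 1: a=-4 b=-2087/2106 c=-517/1404 d=2585/8424
  seg 2: a=-5 b=1283/1053 c=517/351 d=-4532/9477
  seg 3: a=-1 b=-3007/1053 c=-2981/1053 d=592/351
  seg 4: a=-5 b=-3641/1053 c=2347/1053 d=-2347/9477
S(19/2) = -5623/936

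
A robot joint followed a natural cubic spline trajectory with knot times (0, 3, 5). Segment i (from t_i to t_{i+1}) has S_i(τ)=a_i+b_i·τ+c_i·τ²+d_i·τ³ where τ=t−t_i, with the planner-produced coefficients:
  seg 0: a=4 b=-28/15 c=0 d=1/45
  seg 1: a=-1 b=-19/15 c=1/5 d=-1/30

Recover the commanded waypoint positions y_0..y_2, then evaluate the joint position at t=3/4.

y_0=4 y_1=-1 y_2=-3
S(3/4) = 167/64

y_0 = S_0(0) = a_0 = 4
y_1 = S_1(0) = a_1 = -1
y_2 = S_1(2) = -3
t_q=3/4 is in segment 0 (τ=3/4); S_0(τ)=167/64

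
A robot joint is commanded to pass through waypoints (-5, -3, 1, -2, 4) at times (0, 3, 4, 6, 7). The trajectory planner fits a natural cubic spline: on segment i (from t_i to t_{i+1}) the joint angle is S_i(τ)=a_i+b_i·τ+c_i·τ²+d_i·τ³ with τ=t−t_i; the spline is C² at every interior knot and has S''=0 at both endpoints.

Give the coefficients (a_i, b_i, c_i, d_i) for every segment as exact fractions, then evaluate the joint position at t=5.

Δ: Δ0=2/3, Δ1=4, Δ2=-3/2, Δ3=6
row 1: diag=8, rhs=20; c'=1/8, d'=5/2
row 2: denom=6−1·1/8=47/8; d'=(-33−1·5/2)/(47/8)=-284/47
row 3: denom=6−2·16/47=250/47; d'=(45−2·-284/47)/(250/47)=2683/250
back: M3=2683/250
back: M2=-284/47−16/47·2683/250=-1212/125
back: M1=5/2−1/8·-1212/125=464/125
M: M0=0, M1=464/125, M2=-1212/125, M3=2683/250, M4=0
seg 0: a=-5, c=M0/2=0, d=(M1−M0)/(6·3)=232/1125, b=Δ0−h0·(2M0+M1)/6=-446/375
seg 1: a=-3, c=M1/2=232/125, d=(M2−M1)/(6·1)=-838/375, b=Δ1−h1·(2M1+M2)/6=1642/375
seg 2: a=1, c=M2/2=-606/125, d=(M3−M2)/(6·2)=5107/3000, b=Δ2−h2·(2M2+M3)/6=104/75
seg 3: a=-2, c=M3/2=2683/500, d=(M4−M3)/(6·1)=-2683/1500, b=Δ3−h3·(2M3+M4)/6=1817/750
t_q=5 → seg 2, τ=1; S=1+104/75·τ+-606/125·τ²+5107/3000·τ³=-759/1000

  seg 0: a=-5 b=-446/375 c=0 d=232/1125
  seg 1: a=-3 b=1642/375 c=232/125 d=-838/375
  seg 2: a=1 b=104/75 c=-606/125 d=5107/3000
  seg 3: a=-2 b=1817/750 c=2683/500 d=-2683/1500
S(5) = -759/1000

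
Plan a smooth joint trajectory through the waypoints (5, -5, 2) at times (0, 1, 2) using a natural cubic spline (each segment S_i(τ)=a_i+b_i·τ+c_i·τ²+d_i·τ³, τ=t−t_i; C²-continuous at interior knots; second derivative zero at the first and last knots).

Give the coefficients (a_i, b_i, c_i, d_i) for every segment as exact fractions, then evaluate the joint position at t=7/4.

  seg 0: a=5 b=-57/4 c=0 d=17/4
  seg 1: a=-5 b=-3/2 c=51/4 d=-17/4
S(7/4) = -191/256

Δ: Δ0=-10, Δ1=7
row 1: diag=4, rhs=102; c'=1/4, d'=51/2
back: M1=51/2
M: M0=0, M1=51/2, M2=0
seg 0: a=5, c=M0/2=0, d=(M1−M0)/(6·1)=17/4, b=Δ0−h0·(2M0+M1)/6=-57/4
seg 1: a=-5, c=M1/2=51/4, d=(M2−M1)/(6·1)=-17/4, b=Δ1−h1·(2M1+M2)/6=-3/2
t_q=7/4 → seg 1, τ=3/4; S=-5+-3/2·τ+51/4·τ²+-17/4·τ³=-191/256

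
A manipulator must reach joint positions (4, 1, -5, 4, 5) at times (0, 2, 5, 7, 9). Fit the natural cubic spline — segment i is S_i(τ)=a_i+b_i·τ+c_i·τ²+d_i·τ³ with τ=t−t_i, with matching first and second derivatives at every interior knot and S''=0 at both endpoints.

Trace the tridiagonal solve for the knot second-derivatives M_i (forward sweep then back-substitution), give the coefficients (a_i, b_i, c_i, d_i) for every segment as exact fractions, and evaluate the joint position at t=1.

  seg 0: a=4 b=-149/172 c=0 d=-109/688
  seg 1: a=1 b=-119/43 c=-327/344 d=415/1032
  seg 2: a=-5 b=821/344 c=459/172 d=-1109/1376
  seg 3: a=4 b=583/172 c=-1491/688 d=497/1376
S(1) = 2047/688

Δ: Δ0=-3/2, Δ1=-2, Δ2=9/2, Δ3=1/2
row 1: diag=10, rhs=-3; c'=3/10, d'=-3/10
row 2: denom=10−3·3/10=91/10; d'=(39−3·-3/10)/(91/10)=57/13
row 3: denom=8−2·20/91=688/91; d'=(-24−2·57/13)/(688/91)=-1491/344
back: M3=-1491/344
back: M2=57/13−20/91·-1491/344=459/86
back: M1=-3/10−3/10·459/86=-327/172
M: M0=0, M1=-327/172, M2=459/86, M3=-1491/344, M4=0
seg 0: a=4, c=M0/2=0, d=(M1−M0)/(6·2)=-109/688, b=Δ0−h0·(2M0+M1)/6=-149/172
seg 1: a=1, c=M1/2=-327/344, d=(M2−M1)/(6·3)=415/1032, b=Δ1−h1·(2M1+M2)/6=-119/43
seg 2: a=-5, c=M2/2=459/172, d=(M3−M2)/(6·2)=-1109/1376, b=Δ2−h2·(2M2+M3)/6=821/344
seg 3: a=4, c=M3/2=-1491/688, d=(M4−M3)/(6·2)=497/1376, b=Δ3−h3·(2M3+M4)/6=583/172
t_q=1 → seg 0, τ=1; S=4+-149/172·τ+0·τ²+-109/688·τ³=2047/688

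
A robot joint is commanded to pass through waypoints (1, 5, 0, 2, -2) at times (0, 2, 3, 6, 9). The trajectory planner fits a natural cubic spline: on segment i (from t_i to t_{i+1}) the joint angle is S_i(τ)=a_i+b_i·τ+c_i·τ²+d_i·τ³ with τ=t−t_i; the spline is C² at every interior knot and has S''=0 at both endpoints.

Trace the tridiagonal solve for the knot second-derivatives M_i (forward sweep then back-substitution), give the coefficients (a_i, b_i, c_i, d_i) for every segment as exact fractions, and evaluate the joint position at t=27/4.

  seg 0: a=1 b=1193/255 c=0 d=-683/1020
  seg 1: a=5 b=-856/255 c=-683/170 d=1211/510
  seg 2: a=0 b=-2177/510 c=264/85 d=-149/306
  seg 3: a=2 b=311/255 c=-217/170 d=217/1530
S(27/4) = 24551/10880

Δ: Δ0=2, Δ1=-5, Δ2=2/3, Δ3=-4/3
row 1: diag=6, rhs=-42; c'=1/6, d'=-7
row 2: denom=8−1·1/6=47/6; d'=(34−1·-7)/(47/6)=246/47
row 3: denom=12−3·18/47=510/47; d'=(-12−3·246/47)/(510/47)=-217/85
back: M3=-217/85
back: M2=246/47−18/47·-217/85=528/85
back: M1=-7−1/6·528/85=-683/85
M: M0=0, M1=-683/85, M2=528/85, M3=-217/85, M4=0
seg 0: a=1, c=M0/2=0, d=(M1−M0)/(6·2)=-683/1020, b=Δ0−h0·(2M0+M1)/6=1193/255
seg 1: a=5, c=M1/2=-683/170, d=(M2−M1)/(6·1)=1211/510, b=Δ1−h1·(2M1+M2)/6=-856/255
seg 2: a=0, c=M2/2=264/85, d=(M3−M2)/(6·3)=-149/306, b=Δ2−h2·(2M2+M3)/6=-2177/510
seg 3: a=2, c=M3/2=-217/170, d=(M4−M3)/(6·3)=217/1530, b=Δ3−h3·(2M3+M4)/6=311/255
t_q=27/4 → seg 3, τ=3/4; S=2+311/255·τ+-217/170·τ²+217/1530·τ³=24551/10880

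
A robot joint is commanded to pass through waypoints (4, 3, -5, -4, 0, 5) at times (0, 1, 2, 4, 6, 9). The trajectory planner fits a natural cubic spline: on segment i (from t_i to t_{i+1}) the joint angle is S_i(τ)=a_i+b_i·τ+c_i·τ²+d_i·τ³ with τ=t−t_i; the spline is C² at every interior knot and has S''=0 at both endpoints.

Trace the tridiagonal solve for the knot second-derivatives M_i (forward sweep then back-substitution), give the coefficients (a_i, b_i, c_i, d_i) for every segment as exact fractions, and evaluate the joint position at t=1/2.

Δ: Δ0=-1, Δ1=-8, Δ2=1/2, Δ3=2, Δ4=5/3
row 1: diag=4, rhs=-42; c'=1/4, d'=-21/2
row 2: denom=6−1·1/4=23/4; d'=(51−1·-21/2)/(23/4)=246/23
row 3: denom=8−2·8/23=168/23; d'=(9−2·246/23)/(168/23)=-95/56
row 4: denom=10−2·23/84=397/42; d'=(-2−2·-95/56)/(397/42)=117/794
back: M4=117/794
back: M3=-95/56−23/84·117/794=-1379/794
back: M2=246/23−8/23·-1379/794=4486/397
back: M1=-21/2−1/4·4486/397=-5290/397
M: M0=0, M1=-5290/397, M2=4486/397, M3=-1379/794, M4=117/794, M5=0
seg 0: a=4, c=M0/2=0, d=(M1−M0)/(6·1)=-2645/1191, b=Δ0−h0·(2M0+M1)/6=1454/1191
seg 1: a=3, c=M1/2=-2645/397, d=(M2−M1)/(6·1)=4888/1191, b=Δ1−h1·(2M1+M2)/6=-6481/1191
seg 2: a=-5, c=M2/2=2243/397, d=(M3−M2)/(6·2)=-10351/9528, b=Δ2−h2·(2M2+M3)/6=-7687/1191
seg 3: a=-4, c=M3/2=-1379/1588, d=(M4−M3)/(6·2)=187/1191, b=Δ3−h3·(2M3+M4)/6=7405/2382
seg 4: a=0, c=M4/2=117/1588, d=(M5−M4)/(6·3)=-13/1588, b=Δ4−h4·(2M4+M5)/6=3619/2382
t_q=1/2 → seg 0, τ=1/2; S=4+1454/1191·τ+0·τ²+-2645/1191·τ³=13761/3176

  seg 0: a=4 b=1454/1191 c=0 d=-2645/1191
  seg 1: a=3 b=-6481/1191 c=-2645/397 d=4888/1191
  seg 2: a=-5 b=-7687/1191 c=2243/397 d=-10351/9528
  seg 3: a=-4 b=7405/2382 c=-1379/1588 d=187/1191
  seg 4: a=0 b=3619/2382 c=117/1588 d=-13/1588
S(1/2) = 13761/3176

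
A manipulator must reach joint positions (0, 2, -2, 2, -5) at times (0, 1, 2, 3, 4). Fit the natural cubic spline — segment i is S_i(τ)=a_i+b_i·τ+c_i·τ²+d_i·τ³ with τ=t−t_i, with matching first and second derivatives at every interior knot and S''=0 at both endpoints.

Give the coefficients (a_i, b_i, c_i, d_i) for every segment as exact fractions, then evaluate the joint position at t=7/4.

Δ: Δ0=2, Δ1=-4, Δ2=4, Δ3=-7
row 1: diag=4, rhs=-36; c'=1/4, d'=-9
row 2: denom=4−1·1/4=15/4; d'=(48−1·-9)/(15/4)=76/5
row 3: denom=4−1·4/15=56/15; d'=(-66−1·76/5)/(56/15)=-87/4
back: M3=-87/4
back: M2=76/5−4/15·-87/4=21
back: M1=-9−1/4·21=-57/4
M: M0=0, M1=-57/4, M2=21, M3=-87/4, M4=0
seg 0: a=0, c=M0/2=0, d=(M1−M0)/(6·1)=-19/8, b=Δ0−h0·(2M0+M1)/6=35/8
seg 1: a=2, c=M1/2=-57/8, d=(M2−M1)/(6·1)=47/8, b=Δ1−h1·(2M1+M2)/6=-11/4
seg 2: a=-2, c=M2/2=21/2, d=(M3−M2)/(6·1)=-57/8, b=Δ2−h2·(2M2+M3)/6=5/8
seg 3: a=2, c=M3/2=-87/8, d=(M4−M3)/(6·1)=29/8, b=Δ3−h3·(2M3+M4)/6=1/4
t_q=7/4 → seg 1, τ=3/4; S=2+-11/4·τ+-57/8·τ²+47/8·τ³=-815/512

  seg 0: a=0 b=35/8 c=0 d=-19/8
  seg 1: a=2 b=-11/4 c=-57/8 d=47/8
  seg 2: a=-2 b=5/8 c=21/2 d=-57/8
  seg 3: a=2 b=1/4 c=-87/8 d=29/8
S(7/4) = -815/512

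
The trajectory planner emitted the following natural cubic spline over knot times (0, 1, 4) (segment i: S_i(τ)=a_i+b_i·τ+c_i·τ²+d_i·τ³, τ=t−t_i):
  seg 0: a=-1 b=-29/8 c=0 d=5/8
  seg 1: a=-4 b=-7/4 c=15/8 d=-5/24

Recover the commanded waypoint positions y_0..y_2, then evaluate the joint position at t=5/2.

y_0 = S_0(0) = a_0 = -1
y_1 = S_1(0) = a_1 = -4
y_2 = S_1(3) = 2
t_q=5/2 is in segment 1 (τ=3/2); S_1(τ)=-199/64

y_0=-1 y_1=-4 y_2=2
S(5/2) = -199/64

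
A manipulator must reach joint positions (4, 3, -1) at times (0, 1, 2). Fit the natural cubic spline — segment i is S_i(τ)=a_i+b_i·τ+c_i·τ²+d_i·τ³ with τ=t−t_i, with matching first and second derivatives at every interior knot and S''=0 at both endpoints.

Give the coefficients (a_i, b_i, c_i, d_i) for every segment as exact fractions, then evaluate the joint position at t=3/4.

Δ: Δ0=-1, Δ1=-4
row 1: diag=4, rhs=-18; c'=1/4, d'=-9/2
back: M1=-9/2
M: M0=0, M1=-9/2, M2=0
seg 0: a=4, c=M0/2=0, d=(M1−M0)/(6·1)=-3/4, b=Δ0−h0·(2M0+M1)/6=-1/4
seg 1: a=3, c=M1/2=-9/4, d=(M2−M1)/(6·1)=3/4, b=Δ1−h1·(2M1+M2)/6=-5/2
t_q=3/4 → seg 0, τ=3/4; S=4+-1/4·τ+0·τ²+-3/4·τ³=895/256

  seg 0: a=4 b=-1/4 c=0 d=-3/4
  seg 1: a=3 b=-5/2 c=-9/4 d=3/4
S(3/4) = 895/256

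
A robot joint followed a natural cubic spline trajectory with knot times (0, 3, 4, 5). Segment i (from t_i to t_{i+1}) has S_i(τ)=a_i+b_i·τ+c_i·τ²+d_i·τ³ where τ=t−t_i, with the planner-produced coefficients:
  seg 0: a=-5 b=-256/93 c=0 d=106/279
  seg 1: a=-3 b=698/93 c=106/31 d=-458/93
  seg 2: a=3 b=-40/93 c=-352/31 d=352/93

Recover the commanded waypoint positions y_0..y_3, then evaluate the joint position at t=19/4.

y_0 = S_0(0) = a_0 = -5
y_1 = S_1(0) = a_1 = -3
y_2 = S_2(0) = a_2 = 3
y_3 = S_2(1) = -5
t_q=19/4 is in segment 2 (τ=3/4); S_2(τ)=-131/62

y_0=-5 y_1=-3 y_2=3 y_3=-5
S(19/4) = -131/62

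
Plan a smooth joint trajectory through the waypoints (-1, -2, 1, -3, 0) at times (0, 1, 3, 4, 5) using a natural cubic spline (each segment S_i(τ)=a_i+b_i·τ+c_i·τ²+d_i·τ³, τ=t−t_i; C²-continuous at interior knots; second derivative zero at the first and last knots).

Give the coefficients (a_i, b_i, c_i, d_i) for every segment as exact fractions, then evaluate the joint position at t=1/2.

Δ: Δ0=-1, Δ1=3/2, Δ2=-4, Δ3=3
row 1: diag=6, rhs=15; c'=1/3, d'=5/2
row 2: denom=6−2·1/3=16/3; d'=(-33−2·5/2)/(16/3)=-57/8
row 3: denom=4−1·3/16=61/16; d'=(42−1·-57/8)/(61/16)=786/61
back: M3=786/61
back: M2=-57/8−3/16·786/61=-582/61
back: M1=5/2−1/3·-582/61=693/122
M: M0=0, M1=693/122, M2=-582/61, M3=786/61, M4=0
seg 0: a=-1, c=M0/2=0, d=(M1−M0)/(6·1)=231/244, b=Δ0−h0·(2M0+M1)/6=-475/244
seg 1: a=-2, c=M1/2=693/244, d=(M2−M1)/(6·2)=-619/488, b=Δ1−h1·(2M1+M2)/6=109/122
seg 2: a=1, c=M2/2=-291/61, d=(M3−M2)/(6·1)=228/61, b=Δ2−h2·(2M2+M3)/6=-181/61
seg 3: a=-3, c=M3/2=393/61, d=(M4−M3)/(6·1)=-131/61, b=Δ3−h3·(2M3+M4)/6=-79/61
t_q=1/2 → seg 0, τ=1/2; S=-1+-475/244·τ+0·τ²+231/244·τ³=-3621/1952

  seg 0: a=-1 b=-475/244 c=0 d=231/244
  seg 1: a=-2 b=109/122 c=693/244 d=-619/488
  seg 2: a=1 b=-181/61 c=-291/61 d=228/61
  seg 3: a=-3 b=-79/61 c=393/61 d=-131/61
S(1/2) = -3621/1952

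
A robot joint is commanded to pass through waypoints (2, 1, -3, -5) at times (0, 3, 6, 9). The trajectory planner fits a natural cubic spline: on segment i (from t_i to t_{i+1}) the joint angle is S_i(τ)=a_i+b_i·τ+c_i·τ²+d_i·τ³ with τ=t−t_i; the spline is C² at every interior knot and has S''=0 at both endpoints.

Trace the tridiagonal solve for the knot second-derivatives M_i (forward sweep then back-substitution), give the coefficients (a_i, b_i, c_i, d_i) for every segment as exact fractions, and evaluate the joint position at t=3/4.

Δ: Δ0=-1/3, Δ1=-4/3, Δ2=-2/3
row 1: diag=12, rhs=-6; c'=1/4, d'=-1/2
row 2: denom=12−3·1/4=45/4; d'=(4−3·-1/2)/(45/4)=22/45
back: M2=22/45
back: M1=-1/2−1/4·22/45=-28/45
M: M0=0, M1=-28/45, M2=22/45, M3=0
seg 0: a=2, c=M0/2=0, d=(M1−M0)/(6·3)=-14/405, b=Δ0−h0·(2M0+M1)/6=-1/45
seg 1: a=1, c=M1/2=-14/45, d=(M2−M1)/(6·3)=5/81, b=Δ1−h1·(2M1+M2)/6=-43/45
seg 2: a=-3, c=M2/2=11/45, d=(M3−M2)/(6·3)=-11/405, b=Δ2−h2·(2M2+M3)/6=-52/45
t_q=3/4 → seg 0, τ=3/4; S=2+-1/45·τ+0·τ²+-14/405·τ³=63/32

  seg 0: a=2 b=-1/45 c=0 d=-14/405
  seg 1: a=1 b=-43/45 c=-14/45 d=5/81
  seg 2: a=-3 b=-52/45 c=11/45 d=-11/405
S(3/4) = 63/32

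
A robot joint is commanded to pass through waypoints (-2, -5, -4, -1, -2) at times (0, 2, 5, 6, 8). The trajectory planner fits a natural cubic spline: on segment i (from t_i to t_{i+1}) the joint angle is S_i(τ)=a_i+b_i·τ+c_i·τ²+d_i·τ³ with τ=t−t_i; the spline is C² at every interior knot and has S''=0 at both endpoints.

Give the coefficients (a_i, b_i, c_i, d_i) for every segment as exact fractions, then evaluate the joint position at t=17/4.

Δ: Δ0=-3/2, Δ1=1/3, Δ2=3, Δ3=-1/2
row 1: diag=10, rhs=11; c'=3/10, d'=11/10
row 2: denom=8−3·3/10=71/10; d'=(16−3·11/10)/(71/10)=127/71
row 3: denom=6−1·10/71=416/71; d'=(-21−1·127/71)/(416/71)=-809/208
back: M3=-809/208
back: M2=127/71−10/71·-809/208=243/104
back: M1=11/10−3/10·243/104=83/208
M: M0=0, M1=83/208, M2=243/104, M3=-809/208, M4=0
seg 0: a=-2, c=M0/2=0, d=(M1−M0)/(6·2)=83/2496, b=Δ0−h0·(2M0+M1)/6=-1019/624
seg 1: a=-5, c=M1/2=83/416, d=(M2−M1)/(6·3)=31/288, b=Δ1−h1·(2M1+M2)/6=-385/312
seg 2: a=-4, c=M2/2=243/208, d=(M3−M2)/(6·1)=-1295/1248, b=Δ2−h2·(2M2+M3)/6=3581/1248
seg 3: a=-1, c=M3/2=-809/416, d=(M4−M3)/(6·2)=809/2496, b=Δ3−h3·(2M3+M4)/6=653/312
t_q=17/4 → seg 1, τ=9/4; S=-5+-385/312·τ+83/416·τ²+31/288·τ³=-147505/26624

  seg 0: a=-2 b=-1019/624 c=0 d=83/2496
  seg 1: a=-5 b=-385/312 c=83/416 d=31/288
  seg 2: a=-4 b=3581/1248 c=243/208 d=-1295/1248
  seg 3: a=-1 b=653/312 c=-809/416 d=809/2496
S(17/4) = -147505/26624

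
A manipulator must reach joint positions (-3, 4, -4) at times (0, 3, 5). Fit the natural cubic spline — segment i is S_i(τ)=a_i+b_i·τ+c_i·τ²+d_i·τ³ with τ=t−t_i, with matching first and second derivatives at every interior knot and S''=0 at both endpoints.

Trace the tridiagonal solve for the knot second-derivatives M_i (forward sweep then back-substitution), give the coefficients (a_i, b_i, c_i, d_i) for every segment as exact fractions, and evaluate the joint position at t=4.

  seg 0: a=-3 b=127/30 c=0 d=-19/90
  seg 1: a=4 b=-22/15 c=-19/10 d=19/60
S(4) = 19/20

Δ: Δ0=7/3, Δ1=-4
row 1: diag=10, rhs=-38; c'=1/5, d'=-19/5
back: M1=-19/5
M: M0=0, M1=-19/5, M2=0
seg 0: a=-3, c=M0/2=0, d=(M1−M0)/(6·3)=-19/90, b=Δ0−h0·(2M0+M1)/6=127/30
seg 1: a=4, c=M1/2=-19/10, d=(M2−M1)/(6·2)=19/60, b=Δ1−h1·(2M1+M2)/6=-22/15
t_q=4 → seg 1, τ=1; S=4+-22/15·τ+-19/10·τ²+19/60·τ³=19/20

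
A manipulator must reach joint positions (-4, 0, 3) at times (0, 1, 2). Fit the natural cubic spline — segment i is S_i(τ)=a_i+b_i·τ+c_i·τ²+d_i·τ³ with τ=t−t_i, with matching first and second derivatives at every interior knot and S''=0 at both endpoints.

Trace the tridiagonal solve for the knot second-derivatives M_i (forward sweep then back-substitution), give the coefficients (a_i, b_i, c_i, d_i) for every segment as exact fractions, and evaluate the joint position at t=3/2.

  seg 0: a=-4 b=17/4 c=0 d=-1/4
  seg 1: a=0 b=7/2 c=-3/4 d=1/4
S(3/2) = 51/32

Δ: Δ0=4, Δ1=3
row 1: diag=4, rhs=-6; c'=1/4, d'=-3/2
back: M1=-3/2
M: M0=0, M1=-3/2, M2=0
seg 0: a=-4, c=M0/2=0, d=(M1−M0)/(6·1)=-1/4, b=Δ0−h0·(2M0+M1)/6=17/4
seg 1: a=0, c=M1/2=-3/4, d=(M2−M1)/(6·1)=1/4, b=Δ1−h1·(2M1+M2)/6=7/2
t_q=3/2 → seg 1, τ=1/2; S=0+7/2·τ+-3/4·τ²+1/4·τ³=51/32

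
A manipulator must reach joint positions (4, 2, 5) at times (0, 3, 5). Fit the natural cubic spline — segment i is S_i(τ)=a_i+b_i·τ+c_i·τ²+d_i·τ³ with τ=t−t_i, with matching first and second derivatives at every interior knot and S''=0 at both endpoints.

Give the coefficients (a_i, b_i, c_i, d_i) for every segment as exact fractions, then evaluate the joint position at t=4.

Δ: Δ0=-2/3, Δ1=3/2
row 1: diag=10, rhs=13; c'=1/5, d'=13/10
back: M1=13/10
M: M0=0, M1=13/10, M2=0
seg 0: a=4, c=M0/2=0, d=(M1−M0)/(6·3)=13/180, b=Δ0−h0·(2M0+M1)/6=-79/60
seg 1: a=2, c=M1/2=13/20, d=(M2−M1)/(6·2)=-13/120, b=Δ1−h1·(2M1+M2)/6=19/30
t_q=4 → seg 1, τ=1; S=2+19/30·τ+13/20·τ²+-13/120·τ³=127/40

  seg 0: a=4 b=-79/60 c=0 d=13/180
  seg 1: a=2 b=19/30 c=13/20 d=-13/120
S(4) = 127/40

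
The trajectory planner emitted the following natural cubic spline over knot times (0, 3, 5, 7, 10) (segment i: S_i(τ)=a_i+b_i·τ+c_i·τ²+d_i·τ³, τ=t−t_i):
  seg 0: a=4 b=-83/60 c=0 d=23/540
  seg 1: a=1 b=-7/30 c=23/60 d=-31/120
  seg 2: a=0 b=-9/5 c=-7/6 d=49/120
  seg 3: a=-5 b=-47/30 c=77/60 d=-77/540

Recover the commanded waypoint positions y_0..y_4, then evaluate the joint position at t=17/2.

y_0 = S_0(0) = a_0 = 4
y_1 = S_1(0) = a_1 = 1
y_2 = S_2(0) = a_2 = 0
y_3 = S_3(0) = a_3 = -5
y_4 = S_3(3) = -2
t_q=17/2 is in segment 3 (τ=3/2); S_3(τ)=-791/160

y_0=4 y_1=1 y_2=0 y_3=-5 y_4=-2
S(17/2) = -791/160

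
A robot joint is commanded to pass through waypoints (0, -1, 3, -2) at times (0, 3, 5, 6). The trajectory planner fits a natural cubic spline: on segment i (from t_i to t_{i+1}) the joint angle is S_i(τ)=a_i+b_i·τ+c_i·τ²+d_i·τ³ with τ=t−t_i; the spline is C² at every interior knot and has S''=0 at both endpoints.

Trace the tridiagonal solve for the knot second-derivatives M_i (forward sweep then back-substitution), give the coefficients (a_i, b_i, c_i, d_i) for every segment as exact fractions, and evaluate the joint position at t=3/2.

Δ: Δ0=-1/3, Δ1=2, Δ2=-5
row 1: diag=10, rhs=14; c'=1/5, d'=7/5
row 2: denom=6−2·1/5=28/5; d'=(-42−2·7/5)/(28/5)=-8
back: M2=-8
back: M1=7/5−1/5·-8=3
M: M0=0, M1=3, M2=-8, M3=0
seg 0: a=0, c=M0/2=0, d=(M1−M0)/(6·3)=1/6, b=Δ0−h0·(2M0+M1)/6=-11/6
seg 1: a=-1, c=M1/2=3/2, d=(M2−M1)/(6·2)=-11/12, b=Δ1−h1·(2M1+M2)/6=8/3
seg 2: a=3, c=M2/2=-4, d=(M3−M2)/(6·1)=4/3, b=Δ2−h2·(2M2+M3)/6=-7/3
t_q=3/2 → seg 0, τ=3/2; S=0+-11/6·τ+0·τ²+1/6·τ³=-35/16

  seg 0: a=0 b=-11/6 c=0 d=1/6
  seg 1: a=-1 b=8/3 c=3/2 d=-11/12
  seg 2: a=3 b=-7/3 c=-4 d=4/3
S(3/2) = -35/16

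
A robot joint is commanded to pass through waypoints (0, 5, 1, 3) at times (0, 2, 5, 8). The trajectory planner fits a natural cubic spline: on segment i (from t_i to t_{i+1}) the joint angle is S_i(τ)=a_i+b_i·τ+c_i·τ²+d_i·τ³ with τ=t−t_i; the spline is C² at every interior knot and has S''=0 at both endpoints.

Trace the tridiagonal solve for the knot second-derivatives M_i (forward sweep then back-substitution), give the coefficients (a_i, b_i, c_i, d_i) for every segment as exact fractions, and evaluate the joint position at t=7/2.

Δ: Δ0=5/2, Δ1=-4/3, Δ2=2/3
row 1: diag=10, rhs=-23; c'=3/10, d'=-23/10
row 2: denom=12−3·3/10=111/10; d'=(12−3·-23/10)/(111/10)=63/37
back: M2=63/37
back: M1=-23/10−3/10·63/37=-104/37
M: M0=0, M1=-104/37, M2=63/37, M3=0
seg 0: a=0, c=M0/2=0, d=(M1−M0)/(6·2)=-26/111, b=Δ0−h0·(2M0+M1)/6=763/222
seg 1: a=5, c=M1/2=-52/37, d=(M2−M1)/(6·3)=167/666, b=Δ1−h1·(2M1+M2)/6=139/222
seg 2: a=1, c=M2/2=63/74, d=(M3−M2)/(6·3)=-7/74, b=Δ2−h2·(2M2+M3)/6=-115/111
t_q=7/2 → seg 1, τ=3/2; S=5+139/222·τ+-52/37·τ²+167/666·τ³=2145/592

  seg 0: a=0 b=763/222 c=0 d=-26/111
  seg 1: a=5 b=139/222 c=-52/37 d=167/666
  seg 2: a=1 b=-115/111 c=63/74 d=-7/74
S(7/2) = 2145/592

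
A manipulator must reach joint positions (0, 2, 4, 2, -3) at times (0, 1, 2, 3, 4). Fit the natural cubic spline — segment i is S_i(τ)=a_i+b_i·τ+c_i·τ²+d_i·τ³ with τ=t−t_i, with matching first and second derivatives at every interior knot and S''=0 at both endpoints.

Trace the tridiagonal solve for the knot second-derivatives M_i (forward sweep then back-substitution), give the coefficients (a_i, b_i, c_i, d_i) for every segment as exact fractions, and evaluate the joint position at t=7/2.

Δ: Δ0=2, Δ1=2, Δ2=-2, Δ3=-5
row 1: diag=4, rhs=0; c'=1/4, d'=0
row 2: denom=4−1·1/4=15/4; d'=(-24−1·0)/(15/4)=-32/5
row 3: denom=4−1·4/15=56/15; d'=(-18−1·-32/5)/(56/15)=-87/28
back: M3=-87/28
back: M2=-32/5−4/15·-87/28=-39/7
back: M1=0−1/4·-39/7=39/28
M: M0=0, M1=39/28, M2=-39/7, M3=-87/28, M4=0
seg 0: a=0, c=M0/2=0, d=(M1−M0)/(6·1)=13/56, b=Δ0−h0·(2M0+M1)/6=99/56
seg 1: a=2, c=M1/2=39/56, d=(M2−M1)/(6·1)=-65/56, b=Δ1−h1·(2M1+M2)/6=69/28
seg 2: a=4, c=M2/2=-39/14, d=(M3−M2)/(6·1)=23/56, b=Δ2−h2·(2M2+M3)/6=3/8
seg 3: a=2, c=M3/2=-87/56, d=(M4−M3)/(6·1)=29/56, b=Δ3−h3·(2M3+M4)/6=-111/28
t_q=7/2 → seg 3, τ=1/2; S=2+-111/28·τ+-87/56·τ²+29/56·τ³=-137/448

  seg 0: a=0 b=99/56 c=0 d=13/56
  seg 1: a=2 b=69/28 c=39/56 d=-65/56
  seg 2: a=4 b=3/8 c=-39/14 d=23/56
  seg 3: a=2 b=-111/28 c=-87/56 d=29/56
S(7/2) = -137/448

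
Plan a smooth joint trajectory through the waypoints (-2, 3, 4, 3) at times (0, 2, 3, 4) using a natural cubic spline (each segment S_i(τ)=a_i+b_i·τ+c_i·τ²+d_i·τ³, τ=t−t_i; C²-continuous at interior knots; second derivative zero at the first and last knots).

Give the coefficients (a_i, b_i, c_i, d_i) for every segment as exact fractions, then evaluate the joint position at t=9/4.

  seg 0: a=-2 b=131/46 c=0 d=-2/23
  seg 1: a=3 b=83/46 c=-12/23 d=-13/46
  seg 2: a=4 b=-2/23 c=-63/46 d=21/46
S(9/4) = 437/128

Δ: Δ0=5/2, Δ1=1, Δ2=-1
row 1: diag=6, rhs=-9; c'=1/6, d'=-3/2
row 2: denom=4−1·1/6=23/6; d'=(-12−1·-3/2)/(23/6)=-63/23
back: M2=-63/23
back: M1=-3/2−1/6·-63/23=-24/23
M: M0=0, M1=-24/23, M2=-63/23, M3=0
seg 0: a=-2, c=M0/2=0, d=(M1−M0)/(6·2)=-2/23, b=Δ0−h0·(2M0+M1)/6=131/46
seg 1: a=3, c=M1/2=-12/23, d=(M2−M1)/(6·1)=-13/46, b=Δ1−h1·(2M1+M2)/6=83/46
seg 2: a=4, c=M2/2=-63/46, d=(M3−M2)/(6·1)=21/46, b=Δ2−h2·(2M2+M3)/6=-2/23
t_q=9/4 → seg 1, τ=1/4; S=3+83/46·τ+-12/23·τ²+-13/46·τ³=437/128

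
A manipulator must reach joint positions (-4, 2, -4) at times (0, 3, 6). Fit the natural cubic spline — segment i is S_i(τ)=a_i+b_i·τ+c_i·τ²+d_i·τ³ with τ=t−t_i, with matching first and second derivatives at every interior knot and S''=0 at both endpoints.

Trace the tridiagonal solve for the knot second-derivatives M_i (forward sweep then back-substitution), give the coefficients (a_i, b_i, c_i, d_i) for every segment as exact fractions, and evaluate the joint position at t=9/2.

  seg 0: a=-4 b=3 c=0 d=-1/9
  seg 1: a=2 b=0 c=-1 d=1/9
S(9/2) = 1/8

Δ: Δ0=2, Δ1=-2
row 1: diag=12, rhs=-24; c'=1/4, d'=-2
back: M1=-2
M: M0=0, M1=-2, M2=0
seg 0: a=-4, c=M0/2=0, d=(M1−M0)/(6·3)=-1/9, b=Δ0−h0·(2M0+M1)/6=3
seg 1: a=2, c=M1/2=-1, d=(M2−M1)/(6·3)=1/9, b=Δ1−h1·(2M1+M2)/6=0
t_q=9/2 → seg 1, τ=3/2; S=2+0·τ+-1·τ²+1/9·τ³=1/8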